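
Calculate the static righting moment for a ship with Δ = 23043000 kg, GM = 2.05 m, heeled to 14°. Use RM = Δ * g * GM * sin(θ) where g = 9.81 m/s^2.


Formula: GZ = GM * sin(theta); RM = disp * g * GZ
Step 1 — GZ = 2.05 * sin(14°) = 2.05 * 0.241922 = 0.49594 m
Step 2 — RM = 23043000 * 9.81 * 0.49594 ≈ 112110000 N·m (5 s.f.)

112110000 N·m


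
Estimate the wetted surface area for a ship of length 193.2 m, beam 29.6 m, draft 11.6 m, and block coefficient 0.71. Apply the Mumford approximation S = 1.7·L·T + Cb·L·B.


Formula: S = 1.7*L*T + V/T with V = Cb*L*B*T, i.e. S = L * (1.7*T + Cb*B)
Step 1 — 1.7*T = 1.7 * 11.6 = 19.72 m
Step 2 — Cb*B = 0.71 * 29.6 = 21.016 m
Step 3 — 1.7*T + Cb*B = 19.72 + 21.016 = 40.736 m
Step 4 — S = 193.2 * 40.736 ≈ 7870.2 m^2 (5 s.f.)

7870.2 m^2


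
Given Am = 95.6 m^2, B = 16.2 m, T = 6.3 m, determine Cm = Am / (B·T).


Formula: Cm = Am / (B * T)
Step 1 — B * T = 16.2 * 6.3 = 102.06 m^2
Step 2 — Cm = 95.6 / 102.06 ≈ 0.93670 (5 s.f.)

0.93670


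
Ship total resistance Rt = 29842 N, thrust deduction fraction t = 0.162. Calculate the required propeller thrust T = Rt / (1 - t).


Formula: T = Rt / (1 - t)
Step 1 — (1 - t) = 1 - 0.162 = 0.838
Step 2 — T = 29842 / 0.838 ≈ 35611 N (5 s.f.)

35611 N


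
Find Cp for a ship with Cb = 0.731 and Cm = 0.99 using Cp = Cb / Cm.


Formula: Cp = Cb / Cm
Substituting: Cp = 0.731 / 0.99
Result: Cp ≈ 0.73838 (5 s.f.)

0.73838


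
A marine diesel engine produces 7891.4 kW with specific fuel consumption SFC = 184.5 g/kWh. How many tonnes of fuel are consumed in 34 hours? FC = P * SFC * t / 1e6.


Formula: FC (tonnes) = P * SFC * t / 1,000,000
Step 1 — P * SFC * t = 7891.4 * 184.5 * 34 = 49502752.2 g
Step 2 — FC (tonnes) = 49502752.2 / 1,000,000 ≈ 49.503 tonnes (5 s.f.)

49.503 tonnes


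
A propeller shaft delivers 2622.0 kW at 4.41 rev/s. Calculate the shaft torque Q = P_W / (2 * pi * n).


Formula: Q = P_W / (2 * pi * n)
Step 1 — P_W = 2622.0 kW * 1000 = 2622000.0 W
Step 2 — 2 * pi * n = 2 * pi * 4.41 = 27.708847
Step 3 — Q = 2622000.0 / 27.708847 ≈ 94627 N·m (5 s.f.)

94627 N·m


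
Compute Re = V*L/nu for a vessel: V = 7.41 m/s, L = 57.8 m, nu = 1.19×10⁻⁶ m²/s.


Formula: Re = V * L / nu
Step 1 — V * L = 7.41 * 57.8 = 428.298 m^2/s
Step 2 — Re = 428.298 / 1.19e-6 = 3.60e+08

3.60e+08


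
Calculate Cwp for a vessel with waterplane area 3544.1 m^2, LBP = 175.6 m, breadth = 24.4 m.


Formula: Cwp = Aw / (L * B)
Step 1 — L * B = 175.6 * 24.4 = 4284.64 m^2
Step 2 — Cwp = 3544.1 / 4284.64 ≈ 0.82716 (5 s.f.)

0.82716


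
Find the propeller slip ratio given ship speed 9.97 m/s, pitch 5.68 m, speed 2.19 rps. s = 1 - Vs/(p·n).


Formula: s = 1 - Vs / (p * n)
Step 1 — p * n = 5.68 * 2.19 = 12.4392
Step 2 — Vs / (p*n) = 9.97 / 12.4392 = 0.801498 (6 d.p.)
Step 3 — s = 1 - 0.801498 = 0.198502

0.198502


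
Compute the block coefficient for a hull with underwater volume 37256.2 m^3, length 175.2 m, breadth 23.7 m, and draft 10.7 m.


Formula: Cb = V / (L * B * T)
Step 1 — L * B * T = 175.2 * 23.7 * 10.7 = 44428.968 m^3
Step 2 — Cb = 37256.2 / 44428.968 ≈ 0.83856 (5 s.f.)

0.83856


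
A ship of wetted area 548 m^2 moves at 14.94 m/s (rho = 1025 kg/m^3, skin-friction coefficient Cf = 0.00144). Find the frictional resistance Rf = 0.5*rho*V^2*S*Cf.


Formula: Rf = 0.5 * rho * V^2 * S * Cf
Step 1 — V^2 = 14.94^2 = 223.2036
Step 2 — 0.5 * rho * V^2 = 0.5 * 1025 * 223.2036 = 114391.845
Step 3 — Rf = 114391.845 * 548 * 0.00144 ≈ 90269 N (5 s.f.)

90269 N


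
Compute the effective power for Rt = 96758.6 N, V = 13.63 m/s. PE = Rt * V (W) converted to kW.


Formula: PE = Rt * V / 1000 (kW)
Step 1 — PE (W) = 96758.6 * 13.63 = 1318819.718 W
Step 2 — PE (kW) = 1318819.718 / 1000 ≈ 1318.8 kW (5 s.f.)

1318.8 kW


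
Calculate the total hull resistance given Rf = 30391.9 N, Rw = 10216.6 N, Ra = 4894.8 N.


Formula: Rt = Rf + Rw + Ra
Substituting: Rt = 30391.9 + 10216.6 + 4894.8
Result: Rt = 45503.3 N

45503.3 N


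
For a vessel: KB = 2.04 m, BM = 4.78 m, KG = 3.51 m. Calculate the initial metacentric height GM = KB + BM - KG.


Formula: GM = KB + BM - KG
Step 1 — KM = KB + BM = 2.04 + 4.78 = 6.82 m
Step 2 — GM = KM - KG = 6.82 - 3.51 = 3.31 m

3.31 m


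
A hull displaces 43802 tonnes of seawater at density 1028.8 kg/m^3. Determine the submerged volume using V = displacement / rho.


Formula: V = mass / rho
Step 1 — convert tonnes to kg: 43802 t * 1000 = 43802000 kg
Step 2 — V = 43802000 / 1028.8 ≈ 42576 m^3 (5 s.f.)

42576 m^3


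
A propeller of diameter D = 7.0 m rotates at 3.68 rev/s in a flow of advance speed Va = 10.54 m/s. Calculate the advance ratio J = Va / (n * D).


Formula: J = Va / (n * D)
Step 1 — n * D = 3.68 * 7.0 = 25.76
Step 2 — J = 10.54 / 25.76 ≈ 0.40916 (5 s.f.)

0.40916


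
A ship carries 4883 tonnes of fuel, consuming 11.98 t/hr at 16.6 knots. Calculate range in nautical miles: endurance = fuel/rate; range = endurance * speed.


Formula: endurance = fuel / rate; range = endurance * speed
Step 1 — endurance = 4883 / 11.98 = 407.596 hours
Step 2 — range = 407.596 * 16.6 ≈ 6766.1 nautical miles (5 s.f.)

6766.1 NM


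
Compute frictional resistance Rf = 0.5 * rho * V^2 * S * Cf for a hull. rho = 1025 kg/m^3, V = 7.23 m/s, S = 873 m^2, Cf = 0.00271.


Formula: Rf = 0.5 * rho * V^2 * S * Cf
Step 1 — V^2 = 7.23^2 = 52.2729
Step 2 — 0.5 * rho * V^2 = 0.5 * 1025 * 52.2729 = 26789.86125
Step 3 — Rf = 26789.86125 * 873 * 0.00271 ≈ 63380 N (5 s.f.)

63380 N


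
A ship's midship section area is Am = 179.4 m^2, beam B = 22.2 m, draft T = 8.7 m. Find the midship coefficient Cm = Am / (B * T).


Formula: Cm = Am / (B * T)
Step 1 — B * T = 22.2 * 8.7 = 193.14 m^2
Step 2 — Cm = 179.4 / 193.14 ≈ 0.92886 (5 s.f.)

0.92886


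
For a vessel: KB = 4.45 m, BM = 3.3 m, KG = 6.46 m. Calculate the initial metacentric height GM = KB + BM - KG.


Formula: GM = KB + BM - KG
Step 1 — KM = KB + BM = 4.45 + 3.3 = 7.75 m
Step 2 — GM = KM - KG = 7.75 - 6.46 = 1.29 m

1.29 m


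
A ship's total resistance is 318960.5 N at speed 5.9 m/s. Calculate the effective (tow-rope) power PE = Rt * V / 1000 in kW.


Formula: PE = Rt * V / 1000 (kW)
Step 1 — PE (W) = 318960.5 * 5.9 = 1881866.95 W
Step 2 — PE (kW) = 1881866.95 / 1000 ≈ 1881.9 kW (5 s.f.)

1881.9 kW


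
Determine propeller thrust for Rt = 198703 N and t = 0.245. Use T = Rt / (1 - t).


Formula: T = Rt / (1 - t)
Step 1 — (1 - t) = 1 - 0.245 = 0.755
Step 2 — T = 198703 / 0.755 ≈ 263180 N (5 s.f.)

263180 N


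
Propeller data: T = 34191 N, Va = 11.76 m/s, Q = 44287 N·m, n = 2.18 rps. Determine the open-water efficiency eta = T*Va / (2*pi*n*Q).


Formula: eta = T * Va / (2 * pi * n * Q)
Step 1 — numerator = T * Va = 34191 * 11.76 = 402086.16
Step 2 — 2 * pi * n = 2 * pi * 2.18 = 13.697344
Step 3 — denominator = 13.697344 * 44287 = 606614.27
Step 4 — eta = 402086.16 / 606614.27 ≈ 0.66284 (5 s.f.)

0.66284


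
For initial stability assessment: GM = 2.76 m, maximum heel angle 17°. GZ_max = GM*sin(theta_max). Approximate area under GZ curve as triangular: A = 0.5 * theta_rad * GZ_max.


Formula: GZ_max = GM * sin(theta); Area = 0.5 * theta_rad * GZ_max
Step 1 — GZ_max = 2.76 * sin(17°) = 2.76 * 0.292372 = 0.806947 m
Step 2 — theta_rad = 17 * pi/180 = 0.296706 rad
Step 3 — Area = 0.5 * 0.296706 * 0.806947 ≈ 0.11971 m·rad (5 s.f.)

0.11971 m·rad


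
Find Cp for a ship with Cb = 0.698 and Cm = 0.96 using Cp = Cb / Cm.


Formula: Cp = Cb / Cm
Substituting: Cp = 0.698 / 0.96
Result: Cp ≈ 0.72708 (5 s.f.)

0.72708


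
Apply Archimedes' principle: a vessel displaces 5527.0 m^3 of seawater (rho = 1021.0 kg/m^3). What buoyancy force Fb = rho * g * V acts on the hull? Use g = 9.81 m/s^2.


Formula: Fb = rho * g * V
Substituting: Fb = 1021.0 * 9.81 * 5527.0
Intermediate: 1021.0 * 9.81 = 10016.01
Result: Fb = 10016.01 * 5527.0 ≈ 55358000 N (5 s.f.)

55358000 N


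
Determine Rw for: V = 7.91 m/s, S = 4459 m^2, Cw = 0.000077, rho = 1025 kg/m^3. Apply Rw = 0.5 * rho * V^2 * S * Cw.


Formula: Rw = 0.5 * rho * V^2 * S * Cw
Step 1 — V^2 = 7.91^2 = 62.5681
Step 2 — 0.5 * rho * V^2 = 0.5 * 1025 * 62.5681 = 32066.15125
Step 3 — Rw = 32066.15125 * 4459 * 0.000077 ≈ 11010 N (5 s.f.)

11010 N


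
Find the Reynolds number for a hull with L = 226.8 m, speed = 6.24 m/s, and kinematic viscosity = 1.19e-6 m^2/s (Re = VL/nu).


Formula: Re = V * L / nu
Step 1 — V * L = 6.24 * 226.8 = 1415.232 m^2/s
Step 2 — Re = 1415.232 / 1.19e-6 = 1.19e+09

1.19e+09


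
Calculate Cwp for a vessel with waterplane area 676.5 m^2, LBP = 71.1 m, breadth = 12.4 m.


Formula: Cwp = Aw / (L * B)
Step 1 — L * B = 71.1 * 12.4 = 881.64 m^2
Step 2 — Cwp = 676.5 / 881.64 ≈ 0.76732 (5 s.f.)

0.76732


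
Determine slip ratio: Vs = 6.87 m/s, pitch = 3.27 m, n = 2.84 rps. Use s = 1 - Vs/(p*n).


Formula: s = 1 - Vs / (p * n)
Step 1 — p * n = 3.27 * 2.84 = 9.2868
Step 2 — Vs / (p*n) = 6.87 / 9.2868 = 0.73976 (6 d.p.)
Step 3 — s = 1 - 0.73976 = 0.26024

0.26024


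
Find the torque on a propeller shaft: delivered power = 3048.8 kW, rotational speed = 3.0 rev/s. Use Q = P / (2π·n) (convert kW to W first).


Formula: Q = P_W / (2 * pi * n)
Step 1 — P_W = 3048.8 kW * 1000 = 3048800.0 W
Step 2 — 2 * pi * n = 2 * pi * 3.0 = 18.849556
Step 3 — Q = 3048800.0 / 18.849556 ≈ 161740 N·m (5 s.f.)

161740 N·m


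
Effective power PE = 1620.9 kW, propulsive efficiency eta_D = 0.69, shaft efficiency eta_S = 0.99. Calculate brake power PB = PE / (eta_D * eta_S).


Formula: PB = PE / (eta_D * eta_S)
Step 1 — combined efficiency = eta_D * eta_S = 0.69 * 0.99 = 0.6831
Step 2 — PB = 1620.9 / 0.6831 ≈ 2372.9 kW (5 s.f.)

2372.9 kW


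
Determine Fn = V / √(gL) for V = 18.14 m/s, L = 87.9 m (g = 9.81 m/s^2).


Formula: Fn = V / sqrt(g * L)
Step 1 — g * L = 9.81 * 87.9 = 862.299
Step 2 — sqrt(g * L) = sqrt(862.299) = 29.364928
Step 3 — Fn = 18.14 / 29.364928 ≈ 0.61774 (5 s.f.)

0.61774


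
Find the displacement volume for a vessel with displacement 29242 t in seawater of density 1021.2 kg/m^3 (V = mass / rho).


Formula: V = mass / rho
Step 1 — convert tonnes to kg: 29242 t * 1000 = 29242000 kg
Step 2 — V = 29242000 / 1021.2 ≈ 28635 m^3 (5 s.f.)

28635 m^3


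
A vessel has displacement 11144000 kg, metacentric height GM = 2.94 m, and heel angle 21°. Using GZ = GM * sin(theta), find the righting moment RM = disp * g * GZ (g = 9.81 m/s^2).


Formula: GZ = GM * sin(theta); RM = disp * g * GZ
Step 1 — GZ = 2.94 * sin(21°) = 2.94 * 0.358368 = 1.053602 m
Step 2 — RM = 11144000 * 9.81 * 1.053602 ≈ 115180000 N·m (5 s.f.)

115180000 N·m


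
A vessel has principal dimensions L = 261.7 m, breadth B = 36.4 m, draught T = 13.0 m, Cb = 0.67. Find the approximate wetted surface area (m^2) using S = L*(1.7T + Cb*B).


Formula: S = 1.7*L*T + V/T with V = Cb*L*B*T, i.e. S = L * (1.7*T + Cb*B)
Step 1 — 1.7*T = 1.7 * 13.0 = 22.1 m
Step 2 — Cb*B = 0.67 * 36.4 = 24.388 m
Step 3 — 1.7*T + Cb*B = 22.1 + 24.388 = 46.488 m
Step 4 — S = 261.7 * 46.488 ≈ 12166 m^2 (5 s.f.)

12166 m^2


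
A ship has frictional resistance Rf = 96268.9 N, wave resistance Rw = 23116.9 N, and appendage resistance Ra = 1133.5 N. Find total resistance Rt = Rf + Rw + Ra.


Formula: Rt = Rf + Rw + Ra
Substituting: Rt = 96268.9 + 23116.9 + 1133.5
Result: Rt = 120519.3 N

120519.3 N


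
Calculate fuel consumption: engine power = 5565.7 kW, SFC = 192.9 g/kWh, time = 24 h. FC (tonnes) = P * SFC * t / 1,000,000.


Formula: FC (tonnes) = P * SFC * t / 1,000,000
Step 1 — P * SFC * t = 5565.7 * 192.9 * 24 = 25766964.72 g
Step 2 — FC (tonnes) = 25766964.72 / 1,000,000 ≈ 25.767 tonnes (5 s.f.)

25.767 tonnes


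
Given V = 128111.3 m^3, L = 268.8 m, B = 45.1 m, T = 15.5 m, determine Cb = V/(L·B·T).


Formula: Cb = V / (L * B * T)
Step 1 — L * B * T = 268.8 * 45.1 * 15.5 = 187904.64 m^3
Step 2 — Cb = 128111.3 / 187904.64 ≈ 0.68179 (5 s.f.)

0.68179


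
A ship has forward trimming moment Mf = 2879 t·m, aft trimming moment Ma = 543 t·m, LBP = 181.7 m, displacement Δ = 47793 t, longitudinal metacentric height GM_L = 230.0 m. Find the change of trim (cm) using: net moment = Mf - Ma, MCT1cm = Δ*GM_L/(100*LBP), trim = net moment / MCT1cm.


Formula: net trimming moment = Mf - Ma; MCT1cm = Δ*GM_L/(100*LBP); trim = net moment / MCT1cm
Step 1 — net trimming moment = 2879 - 543 = 2336 t·m
Step 2 — MCT1cm = 47793 * 230.0 / (100 * 181.7) = 604.9747 t·m/cm
Step 3 — trim = 2336 / 604.9747 ≈ 3.8613 cm (5 s.f.)

3.8613 cm


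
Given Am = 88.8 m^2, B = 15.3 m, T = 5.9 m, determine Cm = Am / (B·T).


Formula: Cm = Am / (B * T)
Step 1 — B * T = 15.3 * 5.9 = 90.27 m^2
Step 2 — Cm = 88.8 / 90.27 ≈ 0.98372 (5 s.f.)

0.98372


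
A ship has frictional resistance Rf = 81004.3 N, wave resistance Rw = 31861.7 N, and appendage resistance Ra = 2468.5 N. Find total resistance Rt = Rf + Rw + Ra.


Formula: Rt = Rf + Rw + Ra
Substituting: Rt = 81004.3 + 31861.7 + 2468.5
Result: Rt = 115334.5 N

115334.5 N


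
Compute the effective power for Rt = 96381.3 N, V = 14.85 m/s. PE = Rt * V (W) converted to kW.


Formula: PE = Rt * V / 1000 (kW)
Step 1 — PE (W) = 96381.3 * 14.85 = 1431262.305 W
Step 2 — PE (kW) = 1431262.305 / 1000 ≈ 1431.3 kW (5 s.f.)

1431.3 kW


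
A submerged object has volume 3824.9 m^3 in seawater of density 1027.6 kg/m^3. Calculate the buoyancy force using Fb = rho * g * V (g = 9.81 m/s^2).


Formula: Fb = rho * g * V
Substituting: Fb = 1027.6 * 9.81 * 3824.9
Intermediate: 1027.6 * 9.81 = 10080.756
Result: Fb = 10080.756 * 3824.9 ≈ 38558000 N (5 s.f.)

38558000 N


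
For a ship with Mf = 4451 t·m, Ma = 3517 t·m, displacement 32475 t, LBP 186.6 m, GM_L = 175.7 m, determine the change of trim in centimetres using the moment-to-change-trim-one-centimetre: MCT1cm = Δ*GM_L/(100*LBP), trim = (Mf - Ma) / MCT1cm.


Formula: net trimming moment = Mf - Ma; MCT1cm = Δ*GM_L/(100*LBP); trim = net moment / MCT1cm
Step 1 — net trimming moment = 4451 - 3517 = 934 t·m
Step 2 — MCT1cm = 32475 * 175.7 / (100 * 186.6) = 305.7801 t·m/cm
Step 3 — trim = 934 / 305.7801 ≈ 3.0545 cm (5 s.f.)

3.0545 cm


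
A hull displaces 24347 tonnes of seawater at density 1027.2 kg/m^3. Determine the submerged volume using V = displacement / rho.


Formula: V = mass / rho
Step 1 — convert tonnes to kg: 24347 t * 1000 = 24347000 kg
Step 2 — V = 24347000 / 1027.2 ≈ 23702 m^3 (5 s.f.)

23702 m^3


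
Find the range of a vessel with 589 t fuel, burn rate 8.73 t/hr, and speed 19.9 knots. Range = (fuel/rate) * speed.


Formula: endurance = fuel / rate; range = endurance * speed
Step 1 — endurance = 589 / 8.73 = 67.4685 hours
Step 2 — range = 67.4685 * 19.9 ≈ 1342.6 nautical miles (5 s.f.)

1342.6 NM


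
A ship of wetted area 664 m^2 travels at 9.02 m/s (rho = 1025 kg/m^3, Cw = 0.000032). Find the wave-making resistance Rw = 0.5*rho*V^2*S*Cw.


Formula: Rw = 0.5 * rho * V^2 * S * Cw
Step 1 — V^2 = 9.02^2 = 81.3604
Step 2 — 0.5 * rho * V^2 = 0.5 * 1025 * 81.3604 = 41697.205
Step 3 — Rw = 41697.205 * 664 * 0.000032 ≈ 885.98 N (5 s.f.)

885.98 N


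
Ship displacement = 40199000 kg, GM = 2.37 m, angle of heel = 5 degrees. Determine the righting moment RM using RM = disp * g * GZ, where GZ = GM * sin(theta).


Formula: GZ = GM * sin(theta); RM = disp * g * GZ
Step 1 — GZ = 2.37 * sin(5°) = 2.37 * 0.087156 = 0.20656 m
Step 2 — RM = 40199000 * 9.81 * 0.20656 ≈ 81457000 N·m (5 s.f.)

81457000 N·m


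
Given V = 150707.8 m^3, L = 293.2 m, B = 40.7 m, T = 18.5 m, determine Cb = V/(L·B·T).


Formula: Cb = V / (L * B * T)
Step 1 — L * B * T = 293.2 * 40.7 * 18.5 = 220764.94 m^3
Step 2 — Cb = 150707.8 / 220764.94 ≈ 0.68266 (5 s.f.)

0.68266


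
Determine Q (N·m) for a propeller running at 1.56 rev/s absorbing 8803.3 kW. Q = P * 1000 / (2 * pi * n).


Formula: Q = P_W / (2 * pi * n)
Step 1 — P_W = 8803.3 kW * 1000 = 8803300.0 W
Step 2 — 2 * pi * n = 2 * pi * 1.56 = 9.801769
Step 3 — Q = 8803300.0 / 9.801769 ≈ 898130 N·m (5 s.f.)

898130 N·m


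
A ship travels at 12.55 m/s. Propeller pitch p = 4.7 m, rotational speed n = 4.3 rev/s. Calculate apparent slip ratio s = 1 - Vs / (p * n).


Formula: s = 1 - Vs / (p * n)
Step 1 — p * n = 4.7 * 4.3 = 20.21
Step 2 — Vs / (p*n) = 12.55 / 20.21 = 0.62098 (6 d.p.)
Step 3 — s = 1 - 0.62098 = 0.37902

0.37902


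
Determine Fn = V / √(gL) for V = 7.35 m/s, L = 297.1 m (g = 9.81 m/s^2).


Formula: Fn = V / sqrt(g * L)
Step 1 — g * L = 9.81 * 297.1 = 2914.551
Step 2 — sqrt(g * L) = sqrt(2914.551) = 53.986582
Step 3 — Fn = 7.35 / 53.986582 ≈ 0.13614 (5 s.f.)

0.13614


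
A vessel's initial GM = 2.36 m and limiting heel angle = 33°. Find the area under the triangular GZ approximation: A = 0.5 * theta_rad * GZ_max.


Formula: GZ_max = GM * sin(theta); Area = 0.5 * theta_rad * GZ_max
Step 1 — GZ_max = 2.36 * sin(33°) = 2.36 * 0.544639 = 1.285348 m
Step 2 — theta_rad = 33 * pi/180 = 0.575959 rad
Step 3 — Area = 0.5 * 0.575959 * 1.285348 ≈ 0.37015 m·rad (5 s.f.)

0.37015 m·rad


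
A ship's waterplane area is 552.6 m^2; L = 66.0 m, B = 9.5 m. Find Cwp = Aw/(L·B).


Formula: Cwp = Aw / (L * B)
Step 1 — L * B = 66.0 * 9.5 = 627.0 m^2
Step 2 — Cwp = 552.6 / 627.0 ≈ 0.88134 (5 s.f.)

0.88134


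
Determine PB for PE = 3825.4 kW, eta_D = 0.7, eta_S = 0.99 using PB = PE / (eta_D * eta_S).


Formula: PB = PE / (eta_D * eta_S)
Step 1 — combined efficiency = eta_D * eta_S = 0.7 * 0.99 = 0.693
Step 2 — PB = 3825.4 / 0.693 ≈ 5520.1 kW (5 s.f.)

5520.1 kW


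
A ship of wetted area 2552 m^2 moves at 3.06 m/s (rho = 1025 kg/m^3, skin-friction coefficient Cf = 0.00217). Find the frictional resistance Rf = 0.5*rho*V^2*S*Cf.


Formula: Rf = 0.5 * rho * V^2 * S * Cf
Step 1 — V^2 = 3.06^2 = 9.3636
Step 2 — 0.5 * rho * V^2 = 0.5 * 1025 * 9.3636 = 4798.845
Step 3 — Rf = 4798.845 * 2552 * 0.00217 ≈ 26575 N (5 s.f.)

26575 N


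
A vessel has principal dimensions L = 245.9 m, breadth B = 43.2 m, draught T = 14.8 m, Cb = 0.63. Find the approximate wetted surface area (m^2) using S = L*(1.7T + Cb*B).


Formula: S = 1.7*L*T + V/T with V = Cb*L*B*T, i.e. S = L * (1.7*T + Cb*B)
Step 1 — 1.7*T = 1.7 * 14.8 = 25.16 m
Step 2 — Cb*B = 0.63 * 43.2 = 27.216 m
Step 3 — 1.7*T + Cb*B = 25.16 + 27.216 = 52.376 m
Step 4 — S = 245.9 * 52.376 ≈ 12879 m^2 (5 s.f.)

12879 m^2


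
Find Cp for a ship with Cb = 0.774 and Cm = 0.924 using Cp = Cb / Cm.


Formula: Cp = Cb / Cm
Substituting: Cp = 0.774 / 0.924
Result: Cp ≈ 0.83766 (5 s.f.)

0.83766


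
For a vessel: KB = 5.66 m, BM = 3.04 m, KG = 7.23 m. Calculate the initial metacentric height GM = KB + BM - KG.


Formula: GM = KB + BM - KG
Step 1 — KM = KB + BM = 5.66 + 3.04 = 8.7 m
Step 2 — GM = KM - KG = 8.7 - 7.23 = 1.47 m

1.47 m


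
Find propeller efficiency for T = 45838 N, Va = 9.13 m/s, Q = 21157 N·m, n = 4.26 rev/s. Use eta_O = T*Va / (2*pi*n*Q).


Formula: eta = T * Va / (2 * pi * n * Q)
Step 1 — numerator = T * Va = 45838 * 9.13 = 418500.94
Step 2 — 2 * pi * n = 2 * pi * 4.26 = 26.766369
Step 3 — denominator = 26.766369 * 21157 = 566296.07
Step 4 — eta = 418500.94 / 566296.07 ≈ 0.73901 (5 s.f.)

0.73901


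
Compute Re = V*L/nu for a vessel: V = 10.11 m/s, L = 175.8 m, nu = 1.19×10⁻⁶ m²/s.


Formula: Re = V * L / nu
Step 1 — V * L = 10.11 * 175.8 = 1777.338 m^2/s
Step 2 — Re = 1777.338 / 1.19e-6 = 1.49e+09

1.49e+09


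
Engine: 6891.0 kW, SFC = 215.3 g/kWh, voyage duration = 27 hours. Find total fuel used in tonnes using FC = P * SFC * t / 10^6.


Formula: FC (tonnes) = P * SFC * t / 1,000,000
Step 1 — P * SFC * t = 6891.0 * 215.3 * 27 = 40058072.1 g
Step 2 — FC (tonnes) = 40058072.1 / 1,000,000 ≈ 40.058 tonnes (5 s.f.)

40.058 tonnes


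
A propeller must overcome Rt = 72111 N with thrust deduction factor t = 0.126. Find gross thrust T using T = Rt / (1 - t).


Formula: T = Rt / (1 - t)
Step 1 — (1 - t) = 1 - 0.126 = 0.874
Step 2 — T = 72111 / 0.874 ≈ 82507 N (5 s.f.)

82507 N


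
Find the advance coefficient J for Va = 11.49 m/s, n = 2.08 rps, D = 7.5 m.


Formula: J = Va / (n * D)
Step 1 — n * D = 2.08 * 7.5 = 15.6
Step 2 — J = 11.49 / 15.6 ≈ 0.73654 (5 s.f.)

0.73654


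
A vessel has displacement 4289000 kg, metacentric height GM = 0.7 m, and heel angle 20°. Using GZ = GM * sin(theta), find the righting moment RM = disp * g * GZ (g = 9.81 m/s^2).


Formula: GZ = GM * sin(theta); RM = disp * g * GZ
Step 1 — GZ = 0.7 * sin(20°) = 0.7 * 0.34202 = 0.239414 m
Step 2 — RM = 4289000 * 9.81 * 0.239414 ≈ 10073000 N·m (5 s.f.)

10073000 N·m


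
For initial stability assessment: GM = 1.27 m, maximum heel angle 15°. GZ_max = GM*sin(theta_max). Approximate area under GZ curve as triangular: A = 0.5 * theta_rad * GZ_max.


Formula: GZ_max = GM * sin(theta); Area = 0.5 * theta_rad * GZ_max
Step 1 — GZ_max = 1.27 * sin(15°) = 1.27 * 0.258819 = 0.3287 m
Step 2 — theta_rad = 15 * pi/180 = 0.261799 rad
Step 3 — Area = 0.5 * 0.261799 * 0.3287 ≈ 0.043027 m·rad (5 s.f.)

0.043027 m·rad


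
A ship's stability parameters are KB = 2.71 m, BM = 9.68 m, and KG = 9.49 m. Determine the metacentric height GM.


Formula: GM = KB + BM - KG
Step 1 — KM = KB + BM = 2.71 + 9.68 = 12.39 m
Step 2 — GM = KM - KG = 12.39 - 9.49 = 2.9 m

2.9 m


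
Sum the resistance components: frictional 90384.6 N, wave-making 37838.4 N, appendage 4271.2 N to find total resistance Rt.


Formula: Rt = Rf + Rw + Ra
Substituting: Rt = 90384.6 + 37838.4 + 4271.2
Result: Rt = 132494.2 N

132494.2 N


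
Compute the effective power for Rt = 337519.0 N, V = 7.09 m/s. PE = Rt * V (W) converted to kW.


Formula: PE = Rt * V / 1000 (kW)
Step 1 — PE (W) = 337519.0 * 7.09 = 2393009.71 W
Step 2 — PE (kW) = 2393009.71 / 1000 ≈ 2393.0 kW (5 s.f.)

2393.0 kW


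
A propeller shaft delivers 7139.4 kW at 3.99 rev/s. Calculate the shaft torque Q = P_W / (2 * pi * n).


Formula: Q = P_W / (2 * pi * n)
Step 1 — P_W = 7139.4 kW * 1000 = 7139400.0 W
Step 2 — 2 * pi * n = 2 * pi * 3.99 = 25.069909
Step 3 — Q = 7139400.0 / 25.069909 ≈ 284780 N·m (5 s.f.)

284780 N·m


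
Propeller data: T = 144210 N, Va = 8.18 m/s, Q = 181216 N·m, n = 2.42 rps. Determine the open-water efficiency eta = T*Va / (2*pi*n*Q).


Formula: eta = T * Va / (2 * pi * n * Q)
Step 1 — numerator = T * Va = 144210 * 8.18 = 1179637.8
Step 2 — 2 * pi * n = 2 * pi * 2.42 = 15.205308
Step 3 — denominator = 15.205308 * 181216 = 2755445.09
Step 4 — eta = 1179637.8 / 2755445.09 ≈ 0.42811 (5 s.f.)

0.42811


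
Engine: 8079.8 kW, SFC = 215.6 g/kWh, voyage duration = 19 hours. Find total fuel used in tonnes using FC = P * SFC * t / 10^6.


Formula: FC (tonnes) = P * SFC * t / 1,000,000
Step 1 — P * SFC * t = 8079.8 * 215.6 * 19 = 33098092.72 g
Step 2 — FC (tonnes) = 33098092.72 / 1,000,000 ≈ 33.098 tonnes (5 s.f.)

33.098 tonnes


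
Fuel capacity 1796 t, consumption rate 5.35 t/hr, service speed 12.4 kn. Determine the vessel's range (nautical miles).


Formula: endurance = fuel / rate; range = endurance * speed
Step 1 — endurance = 1796 / 5.35 = 335.7009 hours
Step 2 — range = 335.7009 * 12.4 ≈ 4162.7 nautical miles (5 s.f.)

4162.7 NM


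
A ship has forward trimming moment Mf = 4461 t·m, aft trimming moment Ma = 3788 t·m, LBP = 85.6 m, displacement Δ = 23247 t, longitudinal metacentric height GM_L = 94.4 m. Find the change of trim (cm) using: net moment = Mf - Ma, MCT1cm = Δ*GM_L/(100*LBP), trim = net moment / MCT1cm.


Formula: net trimming moment = Mf - Ma; MCT1cm = Δ*GM_L/(100*LBP); trim = net moment / MCT1cm
Step 1 — net trimming moment = 4461 - 3788 = 673 t·m
Step 2 — MCT1cm = 23247 * 94.4 / (100 * 85.6) = 256.3688 t·m/cm
Step 3 — trim = 673 / 256.3688 ≈ 2.6251 cm (5 s.f.)

2.6251 cm


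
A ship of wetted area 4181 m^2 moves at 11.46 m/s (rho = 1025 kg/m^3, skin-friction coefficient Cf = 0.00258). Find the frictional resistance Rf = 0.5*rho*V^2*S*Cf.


Formula: Rf = 0.5 * rho * V^2 * S * Cf
Step 1 — V^2 = 11.46^2 = 131.3316
Step 2 — 0.5 * rho * V^2 = 0.5 * 1025 * 131.3316 = 67307.445
Step 3 — Rf = 67307.445 * 4181 * 0.00258 ≈ 726040 N (5 s.f.)

726040 N


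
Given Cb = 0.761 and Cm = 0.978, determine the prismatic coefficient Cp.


Formula: Cp = Cb / Cm
Substituting: Cp = 0.761 / 0.978
Result: Cp ≈ 0.77812 (5 s.f.)

0.77812


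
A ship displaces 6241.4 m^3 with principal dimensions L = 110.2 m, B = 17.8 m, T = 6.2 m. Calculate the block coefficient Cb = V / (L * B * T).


Formula: Cb = V / (L * B * T)
Step 1 — L * B * T = 110.2 * 17.8 * 6.2 = 12161.672 m^3
Step 2 — Cb = 6241.4 / 12161.672 ≈ 0.51320 (5 s.f.)

0.51320


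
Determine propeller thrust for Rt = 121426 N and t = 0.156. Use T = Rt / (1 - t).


Formula: T = Rt / (1 - t)
Step 1 — (1 - t) = 1 - 0.156 = 0.844
Step 2 — T = 121426 / 0.844 ≈ 143870 N (5 s.f.)

143870 N


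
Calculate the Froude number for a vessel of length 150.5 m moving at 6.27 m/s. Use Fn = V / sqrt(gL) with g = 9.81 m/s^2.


Formula: Fn = V / sqrt(g * L)
Step 1 — g * L = 9.81 * 150.5 = 1476.405
Step 2 — sqrt(g * L) = sqrt(1476.405) = 38.424016
Step 3 — Fn = 6.27 / 38.424016 ≈ 0.16318 (5 s.f.)

0.16318


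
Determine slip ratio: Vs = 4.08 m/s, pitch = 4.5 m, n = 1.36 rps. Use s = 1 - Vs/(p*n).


Formula: s = 1 - Vs / (p * n)
Step 1 — p * n = 4.5 * 1.36 = 6.12
Step 2 — Vs / (p*n) = 4.08 / 6.12 = 0.666667 (6 d.p.)
Step 3 — s = 1 - 0.666667 = 0.333333

0.333333


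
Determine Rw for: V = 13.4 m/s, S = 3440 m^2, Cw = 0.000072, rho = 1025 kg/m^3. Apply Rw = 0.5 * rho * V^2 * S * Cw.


Formula: Rw = 0.5 * rho * V^2 * S * Cw
Step 1 — V^2 = 13.4^2 = 179.56
Step 2 — 0.5 * rho * V^2 = 0.5 * 1025 * 179.56 = 92024.5
Step 3 — Rw = 92024.5 * 3440 * 0.000072 ≈ 22793 N (5 s.f.)

22793 N


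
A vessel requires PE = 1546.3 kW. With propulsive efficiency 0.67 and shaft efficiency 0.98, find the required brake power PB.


Formula: PB = PE / (eta_D * eta_S)
Step 1 — combined efficiency = eta_D * eta_S = 0.67 * 0.98 = 0.6566
Step 2 — PB = 1546.3 / 0.6566 ≈ 2355.0 kW (5 s.f.)

2355.0 kW


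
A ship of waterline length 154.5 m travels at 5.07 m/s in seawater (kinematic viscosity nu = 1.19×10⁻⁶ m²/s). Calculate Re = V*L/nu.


Formula: Re = V * L / nu
Step 1 — V * L = 5.07 * 154.5 = 783.315 m^2/s
Step 2 — Re = 783.315 / 1.19e-6 = 6.58e+08

6.58e+08


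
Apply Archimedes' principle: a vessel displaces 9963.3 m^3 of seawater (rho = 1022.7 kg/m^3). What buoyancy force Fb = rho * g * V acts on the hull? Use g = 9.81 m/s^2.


Formula: Fb = rho * g * V
Substituting: Fb = 1022.7 * 9.81 * 9963.3
Intermediate: 1022.7 * 9.81 = 10032.687
Result: Fb = 10032.687 * 9963.3 ≈ 99959000 N (5 s.f.)

99959000 N


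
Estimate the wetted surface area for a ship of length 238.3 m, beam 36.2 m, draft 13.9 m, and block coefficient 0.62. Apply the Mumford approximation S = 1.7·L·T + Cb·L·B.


Formula: S = 1.7*L*T + V/T with V = Cb*L*B*T, i.e. S = L * (1.7*T + Cb*B)
Step 1 — 1.7*T = 1.7 * 13.9 = 23.63 m
Step 2 — Cb*B = 0.62 * 36.2 = 22.444 m
Step 3 — 1.7*T + Cb*B = 23.63 + 22.444 = 46.074 m
Step 4 — S = 238.3 * 46.074 ≈ 10979 m^2 (5 s.f.)

10979 m^2


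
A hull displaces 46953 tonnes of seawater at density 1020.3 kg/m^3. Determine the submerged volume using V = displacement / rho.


Formula: V = mass / rho
Step 1 — convert tonnes to kg: 46953 t * 1000 = 46953000 kg
Step 2 — V = 46953000 / 1020.3 ≈ 46019 m^3 (5 s.f.)

46019 m^3


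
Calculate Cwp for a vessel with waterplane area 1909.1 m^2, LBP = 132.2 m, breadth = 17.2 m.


Formula: Cwp = Aw / (L * B)
Step 1 — L * B = 132.2 * 17.2 = 2273.84 m^2
Step 2 — Cwp = 1909.1 / 2273.84 ≈ 0.83959 (5 s.f.)

0.83959


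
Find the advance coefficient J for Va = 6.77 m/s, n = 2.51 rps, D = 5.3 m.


Formula: J = Va / (n * D)
Step 1 — n * D = 2.51 * 5.3 = 13.303
Step 2 — J = 6.77 / 13.303 ≈ 0.50891 (5 s.f.)

0.50891


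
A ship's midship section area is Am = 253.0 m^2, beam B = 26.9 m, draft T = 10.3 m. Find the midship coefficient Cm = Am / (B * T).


Formula: Cm = Am / (B * T)
Step 1 — B * T = 26.9 * 10.3 = 277.07 m^2
Step 2 — Cm = 253.0 / 277.07 ≈ 0.91313 (5 s.f.)

0.91313


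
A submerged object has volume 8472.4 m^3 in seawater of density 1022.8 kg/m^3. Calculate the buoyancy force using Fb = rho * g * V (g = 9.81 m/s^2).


Formula: Fb = rho * g * V
Substituting: Fb = 1022.8 * 9.81 * 8472.4
Intermediate: 1022.8 * 9.81 = 10033.668
Result: Fb = 10033.668 * 8472.4 ≈ 85009000 N (5 s.f.)

85009000 N


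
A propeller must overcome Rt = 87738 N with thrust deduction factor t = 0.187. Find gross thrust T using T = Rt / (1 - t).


Formula: T = Rt / (1 - t)
Step 1 — (1 - t) = 1 - 0.187 = 0.813
Step 2 — T = 87738 / 0.813 ≈ 107920 N (5 s.f.)

107920 N


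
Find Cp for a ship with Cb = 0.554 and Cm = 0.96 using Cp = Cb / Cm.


Formula: Cp = Cb / Cm
Substituting: Cp = 0.554 / 0.96
Result: Cp ≈ 0.57708 (5 s.f.)

0.57708


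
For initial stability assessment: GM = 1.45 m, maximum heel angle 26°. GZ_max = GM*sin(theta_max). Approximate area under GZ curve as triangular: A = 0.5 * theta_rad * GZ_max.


Formula: GZ_max = GM * sin(theta); Area = 0.5 * theta_rad * GZ_max
Step 1 — GZ_max = 1.45 * sin(26°) = 1.45 * 0.438371 = 0.635638 m
Step 2 — theta_rad = 26 * pi/180 = 0.453786 rad
Step 3 — Area = 0.5 * 0.453786 * 0.635638 ≈ 0.14422 m·rad (5 s.f.)

0.14422 m·rad


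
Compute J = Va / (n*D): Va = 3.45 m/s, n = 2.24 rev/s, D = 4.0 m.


Formula: J = Va / (n * D)
Step 1 — n * D = 2.24 * 4.0 = 8.96
Step 2 — J = 3.45 / 8.96 ≈ 0.38504 (5 s.f.)

0.38504


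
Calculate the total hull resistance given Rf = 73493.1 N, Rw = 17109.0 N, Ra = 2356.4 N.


Formula: Rt = Rf + Rw + Ra
Substituting: Rt = 73493.1 + 17109.0 + 2356.4
Result: Rt = 92958.5 N

92958.5 N


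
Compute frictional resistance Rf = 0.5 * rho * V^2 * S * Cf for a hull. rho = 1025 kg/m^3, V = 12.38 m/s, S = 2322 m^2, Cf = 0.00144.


Formula: Rf = 0.5 * rho * V^2 * S * Cf
Step 1 — V^2 = 12.38^2 = 153.2644
Step 2 — 0.5 * rho * V^2 = 0.5 * 1025 * 153.2644 = 78548.005
Step 3 — Rf = 78548.005 * 2322 * 0.00144 ≈ 262640 N (5 s.f.)

262640 N


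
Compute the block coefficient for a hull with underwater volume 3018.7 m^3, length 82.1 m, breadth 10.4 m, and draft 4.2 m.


Formula: Cb = V / (L * B * T)
Step 1 — L * B * T = 82.1 * 10.4 * 4.2 = 3586.128 m^3
Step 2 — Cb = 3018.7 / 3586.128 ≈ 0.84177 (5 s.f.)

0.84177


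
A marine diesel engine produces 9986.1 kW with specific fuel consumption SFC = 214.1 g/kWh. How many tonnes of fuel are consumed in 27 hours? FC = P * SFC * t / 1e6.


Formula: FC (tonnes) = P * SFC * t / 1,000,000
Step 1 — P * SFC * t = 9986.1 * 214.1 * 27 = 57726648.27 g
Step 2 — FC (tonnes) = 57726648.27 / 1,000,000 ≈ 57.727 tonnes (5 s.f.)

57.727 tonnes


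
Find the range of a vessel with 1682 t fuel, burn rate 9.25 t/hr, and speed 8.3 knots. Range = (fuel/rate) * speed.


Formula: endurance = fuel / rate; range = endurance * speed
Step 1 — endurance = 1682 / 9.25 = 181.8378 hours
Step 2 — range = 181.8378 * 8.3 ≈ 1509.3 nautical miles (5 s.f.)

1509.3 NM


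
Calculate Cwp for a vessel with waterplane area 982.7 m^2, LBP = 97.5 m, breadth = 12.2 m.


Formula: Cwp = Aw / (L * B)
Step 1 — L * B = 97.5 * 12.2 = 1189.5 m^2
Step 2 — Cwp = 982.7 / 1189.5 ≈ 0.82615 (5 s.f.)

0.82615


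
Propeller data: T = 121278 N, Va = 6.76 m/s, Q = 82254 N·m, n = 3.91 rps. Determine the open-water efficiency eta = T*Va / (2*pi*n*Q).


Formula: eta = T * Va / (2 * pi * n * Q)
Step 1 — numerator = T * Va = 121278 * 6.76 = 819839.28
Step 2 — 2 * pi * n = 2 * pi * 3.91 = 24.567255
Step 3 — denominator = 24.567255 * 82254 = 2020754.99
Step 4 — eta = 819839.28 / 2020754.99 ≈ 0.40571 (5 s.f.)

0.40571


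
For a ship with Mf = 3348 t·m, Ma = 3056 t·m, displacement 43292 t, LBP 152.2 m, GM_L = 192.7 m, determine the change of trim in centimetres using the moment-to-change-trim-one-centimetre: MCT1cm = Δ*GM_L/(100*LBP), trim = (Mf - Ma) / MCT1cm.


Formula: net trimming moment = Mf - Ma; MCT1cm = Δ*GM_L/(100*LBP); trim = net moment / MCT1cm
Step 1 — net trimming moment = 3348 - 3056 = 292 t·m
Step 2 — MCT1cm = 43292 * 192.7 / (100 * 152.2) = 548.1188 t·m/cm
Step 3 — trim = 292 / 548.1188 ≈ 0.53273 cm (5 s.f.)

0.53273 cm


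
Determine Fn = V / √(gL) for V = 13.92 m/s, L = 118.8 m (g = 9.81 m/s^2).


Formula: Fn = V / sqrt(g * L)
Step 1 — g * L = 9.81 * 118.8 = 1165.428
Step 2 — sqrt(g * L) = sqrt(1165.428) = 34.138366
Step 3 — Fn = 13.92 / 34.138366 ≈ 0.40775 (5 s.f.)

0.40775


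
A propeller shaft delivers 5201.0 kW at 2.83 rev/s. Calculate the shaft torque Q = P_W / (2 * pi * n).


Formula: Q = P_W / (2 * pi * n)
Step 1 — P_W = 5201.0 kW * 1000 = 5201000.0 W
Step 2 — 2 * pi * n = 2 * pi * 2.83 = 17.781414
Step 3 — Q = 5201000.0 / 17.781414 ≈ 292500 N·m (5 s.f.)

292500 N·m


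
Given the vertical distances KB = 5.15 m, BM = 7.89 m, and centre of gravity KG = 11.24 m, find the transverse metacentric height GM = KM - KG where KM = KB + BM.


Formula: GM = KB + BM - KG
Step 1 — KM = KB + BM = 5.15 + 7.89 = 13.04 m
Step 2 — GM = KM - KG = 13.04 - 11.24 = 1.8 m

1.8 m


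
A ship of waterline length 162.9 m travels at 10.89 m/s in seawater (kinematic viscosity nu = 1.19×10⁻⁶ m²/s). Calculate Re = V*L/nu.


Formula: Re = V * L / nu
Step 1 — V * L = 10.89 * 162.9 = 1773.981 m^2/s
Step 2 — Re = 1773.981 / 1.19e-6 = 1.49e+09

1.49e+09


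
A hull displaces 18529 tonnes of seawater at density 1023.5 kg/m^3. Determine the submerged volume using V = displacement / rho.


Formula: V = mass / rho
Step 1 — convert tonnes to kg: 18529 t * 1000 = 18529000 kg
Step 2 — V = 18529000 / 1023.5 ≈ 18104 m^3 (5 s.f.)

18104 m^3


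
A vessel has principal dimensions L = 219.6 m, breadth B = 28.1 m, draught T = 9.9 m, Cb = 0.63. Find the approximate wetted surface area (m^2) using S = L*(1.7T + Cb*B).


Formula: S = 1.7*L*T + V/T with V = Cb*L*B*T, i.e. S = L * (1.7*T + Cb*B)
Step 1 — 1.7*T = 1.7 * 9.9 = 16.83 m
Step 2 — Cb*B = 0.63 * 28.1 = 17.703 m
Step 3 — 1.7*T + Cb*B = 16.83 + 17.703 = 34.533 m
Step 4 — S = 219.6 * 34.533 ≈ 7583.4 m^2 (5 s.f.)

7583.4 m^2


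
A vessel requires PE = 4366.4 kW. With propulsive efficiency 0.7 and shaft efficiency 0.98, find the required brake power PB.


Formula: PB = PE / (eta_D * eta_S)
Step 1 — combined efficiency = eta_D * eta_S = 0.7 * 0.98 = 0.686
Step 2 — PB = 4366.4 / 0.686 ≈ 6365.0 kW (5 s.f.)

6365.0 kW


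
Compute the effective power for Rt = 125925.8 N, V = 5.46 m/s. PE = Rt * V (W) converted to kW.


Formula: PE = Rt * V / 1000 (kW)
Step 1 — PE (W) = 125925.8 * 5.46 = 687554.868 W
Step 2 — PE (kW) = 687554.868 / 1000 ≈ 687.55 kW (5 s.f.)

687.55 kW


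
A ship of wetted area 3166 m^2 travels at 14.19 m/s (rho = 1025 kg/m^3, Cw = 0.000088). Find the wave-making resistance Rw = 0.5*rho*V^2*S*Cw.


Formula: Rw = 0.5 * rho * V^2 * S * Cw
Step 1 — V^2 = 14.19^2 = 201.3561
Step 2 — 0.5 * rho * V^2 = 0.5 * 1025 * 201.3561 = 103195.00125
Step 3 — Rw = 103195.00125 * 3166 * 0.000088 ≈ 28751 N (5 s.f.)

28751 N


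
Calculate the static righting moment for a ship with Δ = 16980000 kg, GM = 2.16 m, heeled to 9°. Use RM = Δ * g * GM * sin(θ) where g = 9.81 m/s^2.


Formula: GZ = GM * sin(theta); RM = disp * g * GZ
Step 1 — GZ = 2.16 * sin(9°) = 2.16 * 0.156434 = 0.337897 m
Step 2 — RM = 16980000 * 9.81 * 0.337897 ≈ 56285000 N·m (5 s.f.)

56285000 N·m


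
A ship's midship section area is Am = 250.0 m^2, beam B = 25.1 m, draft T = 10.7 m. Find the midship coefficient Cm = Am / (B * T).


Formula: Cm = Am / (B * T)
Step 1 — B * T = 25.1 * 10.7 = 268.57 m^2
Step 2 — Cm = 250.0 / 268.57 ≈ 0.93086 (5 s.f.)

0.93086


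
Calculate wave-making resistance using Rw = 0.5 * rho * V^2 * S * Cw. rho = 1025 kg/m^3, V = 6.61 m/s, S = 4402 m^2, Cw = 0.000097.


Formula: Rw = 0.5 * rho * V^2 * S * Cw
Step 1 — V^2 = 6.61^2 = 43.6921
Step 2 — 0.5 * rho * V^2 = 0.5 * 1025 * 43.6921 = 22392.20125
Step 3 — Rw = 22392.20125 * 4402 * 0.000097 ≈ 9561.3 N (5 s.f.)

9561.3 N


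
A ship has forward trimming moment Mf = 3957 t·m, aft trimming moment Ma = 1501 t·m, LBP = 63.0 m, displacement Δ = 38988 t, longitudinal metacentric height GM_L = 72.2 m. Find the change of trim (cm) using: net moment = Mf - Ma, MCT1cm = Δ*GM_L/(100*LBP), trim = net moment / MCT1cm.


Formula: net trimming moment = Mf - Ma; MCT1cm = Δ*GM_L/(100*LBP); trim = net moment / MCT1cm
Step 1 — net trimming moment = 3957 - 1501 = 2456 t·m
Step 2 — MCT1cm = 38988 * 72.2 / (100 * 63.0) = 446.8149 t·m/cm
Step 3 — trim = 2456 / 446.8149 ≈ 5.4967 cm (5 s.f.)

5.4967 cm


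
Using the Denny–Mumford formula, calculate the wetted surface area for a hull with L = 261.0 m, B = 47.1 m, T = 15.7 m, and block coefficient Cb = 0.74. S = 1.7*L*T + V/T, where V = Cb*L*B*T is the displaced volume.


Formula: S = 1.7*L*T + V/T with V = Cb*L*B*T, i.e. S = L * (1.7*T + Cb*B)
Step 1 — 1.7*T = 1.7 * 15.7 = 26.69 m
Step 2 — Cb*B = 0.74 * 47.1 = 34.854 m
Step 3 — 1.7*T + Cb*B = 26.69 + 34.854 = 61.544 m
Step 4 — S = 261.0 * 61.544 ≈ 16063 m^2 (5 s.f.)

16063 m^2


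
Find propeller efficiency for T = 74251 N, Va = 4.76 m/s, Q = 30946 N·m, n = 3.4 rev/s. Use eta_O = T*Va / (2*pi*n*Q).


Formula: eta = T * Va / (2 * pi * n * Q)
Step 1 — numerator = T * Va = 74251 * 4.76 = 353434.76
Step 2 — 2 * pi * n = 2 * pi * 3.4 = 21.36283
Step 3 — denominator = 21.36283 * 30946 = 661094.14
Step 4 — eta = 353434.76 / 661094.14 ≈ 0.53462 (5 s.f.)

0.53462


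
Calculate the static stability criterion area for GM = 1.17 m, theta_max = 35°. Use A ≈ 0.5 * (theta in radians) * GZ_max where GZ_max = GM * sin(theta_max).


Formula: GZ_max = GM * sin(theta); Area = 0.5 * theta_rad * GZ_max
Step 1 — GZ_max = 1.17 * sin(35°) = 1.17 * 0.573576 = 0.671084 m
Step 2 — theta_rad = 35 * pi/180 = 0.610865 rad
Step 3 — Area = 0.5 * 0.610865 * 0.671084 ≈ 0.20497 m·rad (5 s.f.)

0.20497 m·rad


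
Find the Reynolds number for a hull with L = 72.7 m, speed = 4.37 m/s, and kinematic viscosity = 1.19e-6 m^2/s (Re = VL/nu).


Formula: Re = V * L / nu
Step 1 — V * L = 4.37 * 72.7 = 317.699 m^2/s
Step 2 — Re = 317.699 / 1.19e-6 = 2.67e+08

2.67e+08


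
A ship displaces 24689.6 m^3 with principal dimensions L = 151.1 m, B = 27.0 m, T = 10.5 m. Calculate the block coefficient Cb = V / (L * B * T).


Formula: Cb = V / (L * B * T)
Step 1 — L * B * T = 151.1 * 27.0 * 10.5 = 42836.85 m^3
Step 2 — Cb = 24689.6 / 42836.85 ≈ 0.57636 (5 s.f.)

0.57636


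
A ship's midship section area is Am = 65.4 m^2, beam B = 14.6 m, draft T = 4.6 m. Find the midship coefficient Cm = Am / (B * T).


Formula: Cm = Am / (B * T)
Step 1 — B * T = 14.6 * 4.6 = 67.16 m^2
Step 2 — Cm = 65.4 / 67.16 ≈ 0.97379 (5 s.f.)

0.97379


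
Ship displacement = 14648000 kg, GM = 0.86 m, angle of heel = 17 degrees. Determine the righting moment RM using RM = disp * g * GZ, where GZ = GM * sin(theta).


Formula: GZ = GM * sin(theta); RM = disp * g * GZ
Step 1 — GZ = 0.86 * sin(17°) = 0.86 * 0.292372 = 0.25144 m
Step 2 — RM = 14648000 * 9.81 * 0.25144 ≈ 36131000 N·m (5 s.f.)

36131000 N·m


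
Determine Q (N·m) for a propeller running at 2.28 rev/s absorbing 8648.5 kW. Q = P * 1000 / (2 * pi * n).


Formula: Q = P_W / (2 * pi * n)
Step 1 — P_W = 8648.5 kW * 1000 = 8648500.0 W
Step 2 — 2 * pi * n = 2 * pi * 2.28 = 14.325663
Step 3 — Q = 8648500.0 / 14.325663 ≈ 603710 N·m (5 s.f.)

603710 N·m
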